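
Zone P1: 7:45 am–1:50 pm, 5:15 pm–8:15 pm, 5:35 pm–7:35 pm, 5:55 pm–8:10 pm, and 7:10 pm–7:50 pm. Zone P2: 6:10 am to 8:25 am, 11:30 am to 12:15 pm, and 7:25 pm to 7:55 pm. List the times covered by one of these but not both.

6:10 am-7:45 am, 8:25 am-11:30 am, 12:15 pm-1:50 pm, 5:15 pm-7:25 pm, 7:55 pm-8:15 pm

A, merged: 7:45 am-1:50 pm, 5:15 pm-8:15 pm.
A but not B: 8:25 am-11:30 am, 12:15 pm-1:50 pm, 5:15 pm-7:25 pm, 7:55 pm-8:15 pm.
B but not A: 6:10 am-7:45 am.
Combining gives A △ B.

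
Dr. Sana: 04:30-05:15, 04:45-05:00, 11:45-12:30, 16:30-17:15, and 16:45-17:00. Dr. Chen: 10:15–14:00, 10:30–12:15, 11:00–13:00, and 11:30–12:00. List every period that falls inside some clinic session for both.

A, merged: 04:30-05:15, 11:45-12:30, 16:30-17:15.
B, merged: 10:15-14:00.
04:30-05:15: no overlap with the second set.
11:45-12:30 meets the second set on 11:45-12:30.
16:30-17:15: no overlap with the second set.

11:45-12:30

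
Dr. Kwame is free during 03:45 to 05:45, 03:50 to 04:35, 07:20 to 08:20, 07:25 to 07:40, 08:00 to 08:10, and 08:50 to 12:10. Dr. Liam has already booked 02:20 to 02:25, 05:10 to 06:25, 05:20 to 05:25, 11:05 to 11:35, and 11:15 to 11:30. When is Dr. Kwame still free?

A, merged: 03:45–05:45, 07:20–08:20, 08:50–12:10.
B, merged: 02:20–02:25, 05:10–06:25, 11:05–11:35.
03:45–05:45 with B removed leaves 03:45–05:10.
07:20–08:20 is untouched.
08:50–12:10 with B removed leaves 08:50–11:05, 11:35–12:10.

03:45–05:10, 07:20–08:20, 08:50–11:05, 11:35–12:10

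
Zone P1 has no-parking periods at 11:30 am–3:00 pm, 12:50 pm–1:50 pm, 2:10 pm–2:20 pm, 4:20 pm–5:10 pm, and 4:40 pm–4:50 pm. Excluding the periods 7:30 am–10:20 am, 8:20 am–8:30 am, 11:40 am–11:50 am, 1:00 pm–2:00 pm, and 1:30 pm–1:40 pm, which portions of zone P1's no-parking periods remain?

Merge the first list: 11:30 am–3:00 pm, 4:20 pm–5:10 pm.
Merge the second list: 7:30 am–10:20 am, 11:40 am–11:50 am, 1:00 pm–2:00 pm.
11:30 am–3:00 pm minus B → 11:30 am–11:40 am, 11:50 am–1:00 pm, 2:00 pm–3:00 pm.
4:20 pm–5:10 pm: no B overlap → unchanged.

11:30 am–11:40 am, 11:50 am–1:00 pm, 2:00 pm–3:00 pm, 4:20 pm–5:10 pm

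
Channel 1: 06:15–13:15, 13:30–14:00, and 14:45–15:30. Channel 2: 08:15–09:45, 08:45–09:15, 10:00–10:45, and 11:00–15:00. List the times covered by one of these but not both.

Merge the second list: 08:15–09:45, 10:00–10:45, 11:00–15:00.
Only in the first: 06:15–08:15, 09:45–10:00, 10:45–11:00, 15:00–15:30.
Only in the second: 13:15–13:30, 14:00–14:45.
Together these are the periods covered by exactly one.

06:15–08:15, 09:45–10:00, 10:45–11:00, 13:15–13:30, 14:00–14:45, 15:00–15:30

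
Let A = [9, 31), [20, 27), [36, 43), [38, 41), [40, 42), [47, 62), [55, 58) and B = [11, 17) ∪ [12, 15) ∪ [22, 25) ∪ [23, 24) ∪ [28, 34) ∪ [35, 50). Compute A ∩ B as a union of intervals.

Merge the first list: [9, 31), [36, 43), [47, 62).
Merge the second list: [11, 17), [22, 25), [28, 34), [35, 50).
[9, 31) overlaps B on [11, 17), [22, 25), [28, 31).
[36, 43) overlaps B on [36, 43).
[47, 62) overlaps B on [47, 50).

[11, 17) ∪ [22, 25) ∪ [28, 31) ∪ [36, 43) ∪ [47, 50)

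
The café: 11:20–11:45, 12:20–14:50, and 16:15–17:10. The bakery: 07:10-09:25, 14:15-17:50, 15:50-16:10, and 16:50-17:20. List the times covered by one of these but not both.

07:10-09:25, 11:20-11:45, 12:20-14:15, 14:50-16:15, 17:10-17:50

B, merged: 07:10-09:25, 14:15-17:50.
Only in the first: 11:20-11:45, 12:20-14:15.
Only in the second: 07:10-09:25, 14:50-16:15, 17:10-17:50.
Together these are the periods covered by exactly one.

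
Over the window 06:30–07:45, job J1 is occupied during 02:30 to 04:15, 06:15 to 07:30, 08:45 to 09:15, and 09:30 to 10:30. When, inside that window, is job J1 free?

07:30–07:45

Covered (merged): 02:30–04:15, 06:15–07:30, 08:45–09:15, 09:30–10:30.
Gaps within 06:30–07:45: 07:30–07:45.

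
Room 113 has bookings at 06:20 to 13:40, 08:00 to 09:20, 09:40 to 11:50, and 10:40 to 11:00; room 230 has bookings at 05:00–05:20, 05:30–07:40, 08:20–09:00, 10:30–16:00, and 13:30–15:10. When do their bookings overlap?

A, merged: 06:20–13:40.
B, merged: 05:00–05:20, 05:30–07:40, 08:20–09:00, 10:30–16:00.
06:20–13:40 overlaps B on 06:20–07:40, 08:20–09:00, 10:30–13:40.

06:20–07:40, 08:20–09:00, 10:30–13:40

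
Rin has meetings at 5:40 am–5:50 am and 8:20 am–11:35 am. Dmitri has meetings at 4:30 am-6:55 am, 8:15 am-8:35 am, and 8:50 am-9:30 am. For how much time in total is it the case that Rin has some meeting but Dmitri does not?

A \ B = 8:35 am-8:50 am, 9:30 am-11:35 am.
Total: 15 min + 2 h 5 min = 2 h 20 min.

2 h 20 min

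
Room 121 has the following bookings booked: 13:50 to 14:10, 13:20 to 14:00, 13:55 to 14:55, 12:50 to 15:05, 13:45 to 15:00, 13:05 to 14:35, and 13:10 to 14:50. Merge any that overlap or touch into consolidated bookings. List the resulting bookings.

Sort by start: 12:50–15:05, 13:05–14:35, 13:10–14:50, 13:20–14:00, 13:45–15:00, 13:50–14:10, 13:55–14:55.
13:05–14:35 overlaps/touches 12:50–15:05 → extend to 12:50–15:05.
13:10–14:50 overlaps/touches 12:50–15:05 → extend to 12:50–15:05.
13:20–14:00 overlaps/touches 12:50–15:05 → extend to 12:50–15:05.
13:45–15:00 overlaps/touches 12:50–15:05 → extend to 12:50–15:05.
13:50–14:10 overlaps/touches 12:50–15:05 → extend to 12:50–15:05.
13:55–14:55 overlaps/touches 12:50–15:05 → extend to 12:50–15:05.

12:50–15:05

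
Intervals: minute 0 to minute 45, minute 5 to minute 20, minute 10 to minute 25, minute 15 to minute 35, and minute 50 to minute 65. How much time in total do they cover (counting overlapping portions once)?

60 minutes

Merged: minute 0 to minute 45, minute 50 to minute 65.
Lengths: 45 minutes + 15 minutes = 60 minutes.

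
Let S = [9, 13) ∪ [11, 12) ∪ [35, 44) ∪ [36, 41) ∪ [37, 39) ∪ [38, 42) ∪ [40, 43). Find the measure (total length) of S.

13

Merged: [9, 13), [35, 44).
Lengths: 4 + 9 = 13.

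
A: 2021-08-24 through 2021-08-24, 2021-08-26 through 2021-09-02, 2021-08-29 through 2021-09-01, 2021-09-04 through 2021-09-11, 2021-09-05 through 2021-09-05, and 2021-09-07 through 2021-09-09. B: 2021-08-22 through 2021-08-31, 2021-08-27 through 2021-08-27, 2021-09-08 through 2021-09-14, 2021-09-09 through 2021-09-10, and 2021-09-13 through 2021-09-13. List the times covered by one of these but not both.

First set merges to 2021-08-24 through 2021-08-24, 2021-08-26 through 2021-09-02, 2021-09-04 through 2021-09-11.
Second set merges to 2021-08-22 through 2021-08-31, 2021-09-08 through 2021-09-14.
A \ B = 2021-09-01 through 2021-09-02, 2021-09-04 through 2021-09-07.
B \ A = 2021-08-22 through 2021-08-23, 2021-08-25 through 2021-08-25, 2021-09-12 through 2021-09-14.
Union of the two gives the symmetric difference.

2021-08-22 through 2021-08-23, 2021-08-25 through 2021-08-25, 2021-09-01 through 2021-09-02, 2021-09-04 through 2021-09-07, 2021-09-12 through 2021-09-14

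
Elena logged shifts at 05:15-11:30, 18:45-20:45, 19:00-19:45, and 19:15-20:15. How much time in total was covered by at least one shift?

8 h 15 min

Merged: 05:15-11:30, 18:45-20:45.
Lengths: 6 h 15 min + 2 h = 8 h 15 min.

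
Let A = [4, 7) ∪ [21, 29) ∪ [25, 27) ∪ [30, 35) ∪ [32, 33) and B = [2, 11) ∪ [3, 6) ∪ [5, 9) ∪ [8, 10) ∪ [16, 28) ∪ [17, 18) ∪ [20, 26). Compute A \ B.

Merge the first list: [4, 7), [21, 29), [30, 35).
Merge the second list: [2, 11), [16, 28).
[4, 7): fully covered by B → removed.
[21, 29) minus B → [28, 29).
[30, 35): no B overlap → unchanged.

[28, 29) ∪ [30, 35)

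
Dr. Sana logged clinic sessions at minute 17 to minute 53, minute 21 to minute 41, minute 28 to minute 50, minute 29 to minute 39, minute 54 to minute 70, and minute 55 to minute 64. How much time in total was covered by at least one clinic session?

52 minutes

Merged: minute 17 to minute 53, minute 54 to minute 70.
Lengths: 36 minutes + 16 minutes = 52 minutes.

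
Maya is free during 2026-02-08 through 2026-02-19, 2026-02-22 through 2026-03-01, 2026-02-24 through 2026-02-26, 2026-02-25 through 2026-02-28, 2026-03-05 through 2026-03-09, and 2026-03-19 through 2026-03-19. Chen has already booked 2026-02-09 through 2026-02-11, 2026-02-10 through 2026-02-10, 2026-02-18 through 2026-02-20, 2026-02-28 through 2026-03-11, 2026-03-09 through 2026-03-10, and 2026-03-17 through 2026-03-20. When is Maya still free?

2026-02-08 through 2026-02-08, 2026-02-12 through 2026-02-17, 2026-02-22 through 2026-02-27

A, merged: 2026-02-08 through 2026-02-19, 2026-02-22 through 2026-03-01, 2026-03-05 through 2026-03-09, 2026-03-19 through 2026-03-19.
B, merged: 2026-02-09 through 2026-02-11, 2026-02-18 through 2026-02-20, 2026-02-28 through 2026-03-11, 2026-03-17 through 2026-03-20.
2026-02-08 through 2026-02-19 with B removed leaves 2026-02-08 through 2026-02-08, 2026-02-12 through 2026-02-17.
2026-02-22 through 2026-03-01 with B removed leaves 2026-02-22 through 2026-02-27.
2026-03-05 through 2026-03-09 lies entirely inside B → drops out.
2026-03-19 through 2026-03-19 lies entirely inside B → drops out.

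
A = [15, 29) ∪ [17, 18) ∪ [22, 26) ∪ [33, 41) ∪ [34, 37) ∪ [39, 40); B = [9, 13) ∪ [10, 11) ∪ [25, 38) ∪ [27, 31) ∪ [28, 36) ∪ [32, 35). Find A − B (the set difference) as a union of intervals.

Merge the first list: [15, 29), [33, 41).
Merge the second list: [9, 13), [25, 38).
[15, 29) \ B = [15, 25).
[33, 41) \ B = [38, 41).

[15, 25) ∪ [38, 41)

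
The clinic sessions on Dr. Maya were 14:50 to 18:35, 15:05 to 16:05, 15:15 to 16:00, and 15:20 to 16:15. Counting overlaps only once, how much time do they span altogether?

Merged: 14:50–18:35.
Length: 3 h 45 min.

3 h 45 min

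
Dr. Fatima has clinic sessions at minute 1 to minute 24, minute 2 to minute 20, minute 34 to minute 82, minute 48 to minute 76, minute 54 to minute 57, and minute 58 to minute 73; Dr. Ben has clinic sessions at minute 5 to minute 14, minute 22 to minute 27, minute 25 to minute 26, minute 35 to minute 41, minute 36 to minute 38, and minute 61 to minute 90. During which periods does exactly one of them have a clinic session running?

minute 1 to minute 5, minute 14 to minute 22, minute 24 to minute 27, minute 34 to minute 35, minute 41 to minute 61, minute 82 to minute 90

Merge the first list: minute 1 to minute 24, minute 34 to minute 82.
Merge the second list: minute 5 to minute 14, minute 22 to minute 27, minute 35 to minute 41, minute 61 to minute 90.
A but not B: minute 1 to minute 5, minute 14 to minute 22, minute 34 to minute 35, minute 41 to minute 61.
B but not A: minute 24 to minute 27, minute 82 to minute 90.
Combining gives A △ B.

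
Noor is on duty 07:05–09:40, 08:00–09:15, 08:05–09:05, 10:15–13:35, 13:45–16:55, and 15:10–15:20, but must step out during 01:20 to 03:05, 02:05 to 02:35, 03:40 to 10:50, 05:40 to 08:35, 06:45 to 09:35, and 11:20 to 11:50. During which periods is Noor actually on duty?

10:50-11:20, 11:50-13:35, 13:45-16:55

A, merged: 07:05-09:40, 10:15-13:35, 13:45-16:55.
B, merged: 01:20-03:05, 03:40-10:50, 11:20-11:50.
07:05-09:40 lies entirely inside B → drops out.
10:15-13:35 with B removed leaves 10:50-11:20, 11:50-13:35.
13:45-16:55 is untouched.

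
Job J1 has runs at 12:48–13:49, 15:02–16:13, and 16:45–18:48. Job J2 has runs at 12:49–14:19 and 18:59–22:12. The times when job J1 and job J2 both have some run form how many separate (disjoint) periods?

1

A ∩ B = 12:49–13:49.
That is 1 disjoint piece.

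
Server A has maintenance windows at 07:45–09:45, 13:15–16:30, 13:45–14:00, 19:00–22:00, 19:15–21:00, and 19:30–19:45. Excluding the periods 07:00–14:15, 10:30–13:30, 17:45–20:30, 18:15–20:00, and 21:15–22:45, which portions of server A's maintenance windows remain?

A, merged: 07:45-09:45, 13:15-16:30, 19:00-22:00.
B, merged: 07:00-14:15, 17:45-20:30, 21:15-22:45.
07:45-09:45: fully covered by B → removed.
13:15-16:30 minus B → 14:15-16:30.
19:00-22:00 minus B → 20:30-21:15.

14:15-16:30, 20:30-21:15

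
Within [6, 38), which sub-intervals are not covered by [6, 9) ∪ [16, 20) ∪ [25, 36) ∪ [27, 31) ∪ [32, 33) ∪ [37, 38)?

The merged coverage is [6, 9), [16, 20), [25, 36), [37, 38).
Gaps within [6, 38): [9, 16), [20, 25), [36, 37).

[9, 16) ∪ [20, 25) ∪ [36, 37)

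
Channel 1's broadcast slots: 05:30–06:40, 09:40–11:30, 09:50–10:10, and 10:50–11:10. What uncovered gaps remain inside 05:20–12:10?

Covered (merged): 05:30–06:40, 09:40–11:30.
Uncovered inside 05:20–12:10: 05:20–05:30, 06:40–09:40, 11:30–12:10.

05:20–05:30, 06:40–09:40, 11:30–12:10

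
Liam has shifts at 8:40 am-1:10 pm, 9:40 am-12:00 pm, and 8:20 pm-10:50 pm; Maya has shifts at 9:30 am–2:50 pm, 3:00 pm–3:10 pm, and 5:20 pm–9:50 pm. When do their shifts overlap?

First set merges to 8:40 am-1:10 pm, 8:20 pm-10:50 pm.
8:40 am-1:10 pm overlaps B on 9:30 am-1:10 pm.
8:20 pm-10:50 pm overlaps B on 8:20 pm-9:50 pm.

9:30 am-1:10 pm, 8:20 pm-9:50 pm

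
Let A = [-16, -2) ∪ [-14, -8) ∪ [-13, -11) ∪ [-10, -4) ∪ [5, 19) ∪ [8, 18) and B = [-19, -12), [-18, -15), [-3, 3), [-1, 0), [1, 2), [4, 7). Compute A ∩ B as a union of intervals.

A, merged: [-16, -2), [5, 19).
B, merged: [-19, -12), [-3, 3), [4, 7).
[-16, -2) overlaps B on [-16, -12), [-3, -2).
[5, 19) overlaps B on [5, 7).

[-16, -12) ∪ [-3, -2) ∪ [5, 7)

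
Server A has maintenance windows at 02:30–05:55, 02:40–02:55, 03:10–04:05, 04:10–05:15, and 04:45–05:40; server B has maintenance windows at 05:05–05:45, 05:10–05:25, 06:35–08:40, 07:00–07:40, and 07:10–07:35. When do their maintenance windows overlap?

Merge the first list: 02:30–05:55.
Merge the second list: 05:05–05:45, 06:35–08:40.
02:30–05:55 meets the second set on 05:05–05:45.

05:05–05:45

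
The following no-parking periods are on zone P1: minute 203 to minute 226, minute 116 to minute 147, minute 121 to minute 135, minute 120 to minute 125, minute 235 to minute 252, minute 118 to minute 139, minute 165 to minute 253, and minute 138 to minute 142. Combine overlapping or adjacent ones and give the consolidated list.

minute 116 to minute 147, minute 165 to minute 253

Sort by start: minute 116 to minute 147, minute 118 to minute 139, minute 120 to minute 125, minute 121 to minute 135, minute 138 to minute 142, minute 165 to minute 253, minute 203 to minute 226, minute 235 to minute 252.
minute 118 to minute 139 overlaps/touches minute 116 to minute 147 → extend to minute 116 to minute 147.
minute 120 to minute 125 overlaps/touches minute 116 to minute 147 → extend to minute 116 to minute 147.
minute 121 to minute 135 overlaps/touches minute 116 to minute 147 → extend to minute 116 to minute 147.
minute 138 to minute 142 overlaps/touches minute 116 to minute 147 → extend to minute 116 to minute 147.
minute 165 to minute 253 is disjoint → start new block.
minute 203 to minute 226 overlaps/touches minute 165 to minute 253 → extend to minute 165 to minute 253.
minute 235 to minute 252 overlaps/touches minute 165 to minute 253 → extend to minute 165 to minute 253.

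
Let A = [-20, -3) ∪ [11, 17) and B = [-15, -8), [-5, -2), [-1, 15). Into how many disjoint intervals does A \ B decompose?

A \ B = [-20, -15), [-8, -5), [15, 17).
That is 3 disjoint pieces.

3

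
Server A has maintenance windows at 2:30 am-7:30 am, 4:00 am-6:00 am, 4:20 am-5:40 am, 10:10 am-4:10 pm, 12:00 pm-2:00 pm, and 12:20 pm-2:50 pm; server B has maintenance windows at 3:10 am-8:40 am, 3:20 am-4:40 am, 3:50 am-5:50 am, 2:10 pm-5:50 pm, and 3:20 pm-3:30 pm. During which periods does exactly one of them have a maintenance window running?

First set merges to 2:30 am-7:30 am, 10:10 am-4:10 pm.
Second set merges to 3:10 am-8:40 am, 2:10 pm-5:50 pm.
A \ B = 2:30 am-3:10 am, 10:10 am-2:10 pm.
B \ A = 7:30 am-8:40 am, 4:10 pm-5:50 pm.
Union of the two gives the symmetric difference.

2:30 am-3:10 am, 7:30 am-8:40 am, 10:10 am-2:10 pm, 4:10 pm-5:50 pm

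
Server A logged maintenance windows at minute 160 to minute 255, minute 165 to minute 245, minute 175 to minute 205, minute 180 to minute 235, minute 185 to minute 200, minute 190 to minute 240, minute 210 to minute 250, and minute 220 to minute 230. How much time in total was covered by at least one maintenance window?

95 minutes

Merged: minute 160 to minute 255.
Length: 95 minutes.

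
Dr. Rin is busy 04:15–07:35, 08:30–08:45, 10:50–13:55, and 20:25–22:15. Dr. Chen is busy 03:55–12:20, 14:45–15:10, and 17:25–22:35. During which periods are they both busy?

04:15–07:35, 08:30–08:45, 10:50–12:20, 20:25–22:15

04:15–07:35 ∩ B → 04:15–07:35.
08:30–08:45 ∩ B → 08:30–08:45.
10:50–13:55 ∩ B → 10:50–12:20.
20:25–22:15 ∩ B → 20:25–22:15.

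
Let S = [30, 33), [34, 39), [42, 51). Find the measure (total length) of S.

17

Merged: [30, 33), [34, 39), [42, 51).
Lengths: 3 + 5 + 9 = 17.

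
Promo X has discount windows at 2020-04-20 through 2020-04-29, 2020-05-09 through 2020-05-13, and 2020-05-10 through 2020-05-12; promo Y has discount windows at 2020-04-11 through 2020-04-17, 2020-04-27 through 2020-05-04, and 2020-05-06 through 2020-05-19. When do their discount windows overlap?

First set merges to 2020-04-20 through 2020-04-29, 2020-05-09 through 2020-05-13.
2020-04-20 through 2020-04-29 overlaps B on 2020-04-27 through 2020-04-29.
2020-05-09 through 2020-05-13 overlaps B on 2020-05-09 through 2020-05-13.

2020-04-27 through 2020-04-29, 2020-05-09 through 2020-05-13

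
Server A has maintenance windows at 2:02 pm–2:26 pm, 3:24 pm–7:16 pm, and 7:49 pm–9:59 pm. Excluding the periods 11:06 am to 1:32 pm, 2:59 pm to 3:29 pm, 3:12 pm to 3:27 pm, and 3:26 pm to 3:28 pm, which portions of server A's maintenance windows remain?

Merge the second list: 11:06 am–1:32 pm, 2:59 pm–3:29 pm.
2:02 pm–2:26 pm: no B overlap → unchanged.
3:24 pm–7:16 pm minus B → 3:29 pm–7:16 pm.
7:49 pm–9:59 pm: no B overlap → unchanged.

2:02 pm–2:26 pm, 3:29 pm–7:16 pm, 7:49 pm–9:59 pm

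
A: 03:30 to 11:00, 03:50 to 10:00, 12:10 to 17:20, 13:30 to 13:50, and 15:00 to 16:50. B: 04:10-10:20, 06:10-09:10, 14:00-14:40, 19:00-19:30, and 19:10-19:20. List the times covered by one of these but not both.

A, merged: 03:30–11:00, 12:10–17:20.
B, merged: 04:10–10:20, 14:00–14:40, 19:00–19:30.
A but not B: 03:30–04:10, 10:20–11:00, 12:10–14:00, 14:40–17:20.
B but not A: 19:00–19:30.
Combining gives A △ B.

03:30–04:10, 10:20–11:00, 12:10–14:00, 14:40–17:20, 19:00–19:30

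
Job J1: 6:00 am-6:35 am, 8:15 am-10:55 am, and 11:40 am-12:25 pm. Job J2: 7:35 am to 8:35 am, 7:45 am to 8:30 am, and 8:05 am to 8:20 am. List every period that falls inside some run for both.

8:15 am-8:35 am

Merge the second list: 7:35 am-8:35 am.
6:00 am-6:35 am falls entirely outside B.
8:15 am-10:55 am overlaps B on 8:15 am-8:35 am.
11:40 am-12:25 pm falls entirely outside B.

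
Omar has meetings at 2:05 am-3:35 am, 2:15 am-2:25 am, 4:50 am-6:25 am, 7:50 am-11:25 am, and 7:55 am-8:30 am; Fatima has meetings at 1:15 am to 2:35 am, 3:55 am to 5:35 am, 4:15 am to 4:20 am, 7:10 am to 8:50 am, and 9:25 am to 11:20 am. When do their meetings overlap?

2:05 am–2:35 am, 4:50 am–5:35 am, 7:50 am–8:50 am, 9:25 am–11:20 am

A, merged: 2:05 am–3:35 am, 4:50 am–6:25 am, 7:50 am–11:25 am.
B, merged: 1:15 am–2:35 am, 3:55 am–5:35 am, 7:10 am–8:50 am, 9:25 am–11:20 am.
2:05 am–3:35 am meets the second set on 2:05 am–2:35 am.
4:50 am–6:25 am meets the second set on 4:50 am–5:35 am.
7:50 am–11:25 am meets the second set on 7:50 am–8:50 am, 9:25 am–11:20 am.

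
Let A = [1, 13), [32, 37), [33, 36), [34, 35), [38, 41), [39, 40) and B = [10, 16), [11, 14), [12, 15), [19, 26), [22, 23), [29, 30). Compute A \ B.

First set merges to [1, 13), [32, 37), [38, 41).
Second set merges to [10, 16), [19, 26), [29, 30).
[1, 13) minus B → [1, 10).
[32, 37): no B overlap → unchanged.
[38, 41): no B overlap → unchanged.

[1, 10) ∪ [32, 37) ∪ [38, 41)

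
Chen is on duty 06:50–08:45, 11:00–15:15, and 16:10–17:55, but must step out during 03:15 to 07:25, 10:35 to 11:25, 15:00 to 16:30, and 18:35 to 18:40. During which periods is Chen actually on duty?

07:25–08:45, 11:25–15:00, 16:30–17:55

06:50–08:45 with B removed leaves 07:25–08:45.
11:00–15:15 with B removed leaves 11:25–15:00.
16:10–17:55 with B removed leaves 16:30–17:55.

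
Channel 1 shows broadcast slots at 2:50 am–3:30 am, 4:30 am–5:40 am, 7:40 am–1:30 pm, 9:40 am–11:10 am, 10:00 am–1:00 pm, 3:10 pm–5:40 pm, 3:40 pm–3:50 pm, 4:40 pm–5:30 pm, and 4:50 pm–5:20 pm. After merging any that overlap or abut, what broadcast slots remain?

2:50 am–3:30 am, 4:30 am–5:40 am, 7:40 am–1:30 pm, 3:10 pm–5:40 pm

4:30 am–5:40 am is disjoint → start new block.
7:40 am–1:30 pm is disjoint → start new block.
9:40 am–11:10 am overlaps/touches 7:40 am–1:30 pm → extend to 7:40 am–1:30 pm.
10:00 am–1:00 pm overlaps/touches 7:40 am–1:30 pm → extend to 7:40 am–1:30 pm.
3:10 pm–5:40 pm is disjoint → start new block.
3:40 pm–3:50 pm overlaps/touches 3:10 pm–5:40 pm → extend to 3:10 pm–5:40 pm.
4:40 pm–5:30 pm overlaps/touches 3:10 pm–5:40 pm → extend to 3:10 pm–5:40 pm.
4:50 pm–5:20 pm overlaps/touches 3:10 pm–5:40 pm → extend to 3:10 pm–5:40 pm.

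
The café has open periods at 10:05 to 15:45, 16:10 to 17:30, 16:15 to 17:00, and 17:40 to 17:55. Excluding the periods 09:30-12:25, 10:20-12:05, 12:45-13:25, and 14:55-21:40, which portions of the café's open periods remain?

12:25–12:45, 13:25–14:55

First set merges to 10:05–15:45, 16:10–17:30, 17:40–17:55.
Second set merges to 09:30–12:25, 12:45–13:25, 14:55–21:40.
10:05–15:45 with B removed leaves 12:25–12:45, 13:25–14:55.
16:10–17:30 lies entirely inside B → drops out.
17:40–17:55 lies entirely inside B → drops out.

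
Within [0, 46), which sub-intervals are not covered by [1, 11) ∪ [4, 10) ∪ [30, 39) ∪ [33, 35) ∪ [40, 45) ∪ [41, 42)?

The merged coverage is [1, 11), [30, 39), [40, 45).
Gaps within [0, 46): [0, 1), [11, 30), [39, 40), [45, 46).

[0, 1) ∪ [11, 30) ∪ [39, 40) ∪ [45, 46)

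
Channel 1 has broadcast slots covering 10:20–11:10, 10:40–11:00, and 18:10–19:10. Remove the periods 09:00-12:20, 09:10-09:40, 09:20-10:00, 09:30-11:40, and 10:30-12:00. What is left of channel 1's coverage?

18:10–19:10

A, merged: 10:20–11:10, 18:10–19:10.
B, merged: 09:00–12:20.
10:20–11:10: entirely removed.
18:10–19:10: nothing removed.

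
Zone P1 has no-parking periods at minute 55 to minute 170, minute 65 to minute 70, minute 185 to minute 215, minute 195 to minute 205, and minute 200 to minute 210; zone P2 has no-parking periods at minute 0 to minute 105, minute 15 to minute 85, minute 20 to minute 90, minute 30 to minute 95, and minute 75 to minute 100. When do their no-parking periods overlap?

minute 55 to minute 105

Merge the first list: minute 55 to minute 170, minute 185 to minute 215.
Merge the second list: minute 0 to minute 105.
minute 55 to minute 170 overlaps B on minute 55 to minute 105.
minute 185 to minute 215 falls entirely outside B.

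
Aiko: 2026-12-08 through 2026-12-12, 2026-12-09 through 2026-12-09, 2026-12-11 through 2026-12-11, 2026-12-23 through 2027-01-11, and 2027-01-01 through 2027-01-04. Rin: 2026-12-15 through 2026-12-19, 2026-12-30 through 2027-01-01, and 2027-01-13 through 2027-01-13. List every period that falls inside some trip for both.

First set merges to 2026-12-08 through 2026-12-12, 2026-12-23 through 2027-01-11.
2026-12-08 through 2026-12-12: no overlap with the second set.
2026-12-23 through 2027-01-11 meets the second set on 2026-12-30 through 2027-01-01.

2026-12-30 through 2027-01-01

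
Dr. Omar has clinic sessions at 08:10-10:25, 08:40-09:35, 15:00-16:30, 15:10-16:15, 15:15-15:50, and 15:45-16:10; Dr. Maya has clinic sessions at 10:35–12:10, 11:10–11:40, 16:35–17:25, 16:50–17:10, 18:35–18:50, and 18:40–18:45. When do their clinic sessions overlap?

Merge the first list: 08:10–10:25, 15:00–16:30.
Merge the second list: 10:35–12:10, 16:35–17:25, 18:35–18:50.
08:10–10:25: no overlap with the second set.
15:00–16:30: no overlap with the second set.
No overlap.

none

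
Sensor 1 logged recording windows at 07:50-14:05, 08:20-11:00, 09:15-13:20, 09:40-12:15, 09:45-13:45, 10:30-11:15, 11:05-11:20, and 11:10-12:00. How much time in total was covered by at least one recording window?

6 h 15 min

Merged: 07:50–14:05.
Length: 6 h 15 min.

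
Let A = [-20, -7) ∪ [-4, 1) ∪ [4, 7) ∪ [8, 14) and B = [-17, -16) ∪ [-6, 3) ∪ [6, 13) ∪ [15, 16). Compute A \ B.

[-20, -17) ∪ [-16, -7) ∪ [4, 6) ∪ [13, 14)

[-20, -7) \ B = [-20, -17), [-16, -7).
[-4, 1): entirely removed.
[4, 7) \ B = [4, 6).
[8, 14) \ B = [13, 14).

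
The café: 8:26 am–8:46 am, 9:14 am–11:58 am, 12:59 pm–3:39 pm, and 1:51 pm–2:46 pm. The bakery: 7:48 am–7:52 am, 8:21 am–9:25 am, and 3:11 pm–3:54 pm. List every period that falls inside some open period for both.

Merge the first list: 8:26 am–8:46 am, 9:14 am–11:58 am, 12:59 pm–3:39 pm.
8:26 am–8:46 am ∩ B → 8:26 am–8:46 am.
9:14 am–11:58 am ∩ B → 9:14 am–9:25 am.
12:59 pm–3:39 pm ∩ B → 3:11 pm–3:39 pm.

8:26 am–8:46 am, 9:14 am–9:25 am, 3:11 pm–3:39 pm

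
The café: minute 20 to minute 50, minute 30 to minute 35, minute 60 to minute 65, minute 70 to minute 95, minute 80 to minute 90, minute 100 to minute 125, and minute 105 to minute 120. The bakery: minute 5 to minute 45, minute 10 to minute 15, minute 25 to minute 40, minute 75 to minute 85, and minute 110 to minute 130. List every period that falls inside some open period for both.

minute 20 to minute 45, minute 75 to minute 85, minute 110 to minute 125

Merge the first list: minute 20 to minute 50, minute 60 to minute 65, minute 70 to minute 95, minute 100 to minute 125.
Merge the second list: minute 5 to minute 45, minute 75 to minute 85, minute 110 to minute 130.
minute 20 to minute 50 meets the second set on minute 20 to minute 45.
minute 60 to minute 65: no overlap with the second set.
minute 70 to minute 95 meets the second set on minute 75 to minute 85.
minute 100 to minute 125 meets the second set on minute 110 to minute 125.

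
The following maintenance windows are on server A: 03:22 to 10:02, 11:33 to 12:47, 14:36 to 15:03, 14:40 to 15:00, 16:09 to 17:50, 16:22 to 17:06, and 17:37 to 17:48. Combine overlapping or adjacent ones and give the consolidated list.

11:33-12:47 is disjoint → start new block.
14:36-15:03 is disjoint → start new block.
14:40-15:00 overlaps/touches 14:36-15:03 → extend to 14:36-15:03.
16:09-17:50 is disjoint → start new block.
16:22-17:06 overlaps/touches 16:09-17:50 → extend to 16:09-17:50.
17:37-17:48 overlaps/touches 16:09-17:50 → extend to 16:09-17:50.

03:22-10:02, 11:33-12:47, 14:36-15:03, 16:09-17:50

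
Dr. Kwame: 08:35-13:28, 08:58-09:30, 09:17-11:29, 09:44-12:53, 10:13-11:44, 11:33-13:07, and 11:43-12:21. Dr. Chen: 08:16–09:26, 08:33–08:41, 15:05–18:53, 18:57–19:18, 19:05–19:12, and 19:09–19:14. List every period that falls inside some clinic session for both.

Merge the first list: 08:35–13:28.
Merge the second list: 08:16–09:26, 15:05–18:53, 18:57–19:18.
08:35–13:28 ∩ B → 08:35–09:26.

08:35–09:26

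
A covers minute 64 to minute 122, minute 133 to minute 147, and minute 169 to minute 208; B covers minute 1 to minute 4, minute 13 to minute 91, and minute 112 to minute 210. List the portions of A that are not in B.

minute 91 to minute 112

minute 64 to minute 122 \ B = minute 91 to minute 112.
minute 133 to minute 147: entirely removed.
minute 169 to minute 208: entirely removed.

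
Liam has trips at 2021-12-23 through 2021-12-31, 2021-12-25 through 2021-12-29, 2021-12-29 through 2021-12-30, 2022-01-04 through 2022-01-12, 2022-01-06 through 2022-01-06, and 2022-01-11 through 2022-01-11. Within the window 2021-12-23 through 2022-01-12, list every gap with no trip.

2022-01-01 through 2022-01-03

After merging, the occupied span is 2021-12-23 through 2021-12-31, 2022-01-04 through 2022-01-12.
Uncovered inside 2021-12-23 through 2022-01-12: 2022-01-01 through 2022-01-03.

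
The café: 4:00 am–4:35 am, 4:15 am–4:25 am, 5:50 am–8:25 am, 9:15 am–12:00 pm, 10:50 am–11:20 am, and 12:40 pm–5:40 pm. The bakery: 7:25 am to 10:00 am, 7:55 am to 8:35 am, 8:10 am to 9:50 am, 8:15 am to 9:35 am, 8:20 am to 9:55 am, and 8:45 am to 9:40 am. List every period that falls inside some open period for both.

Merge the first list: 4:00 am–4:35 am, 5:50 am–8:25 am, 9:15 am–12:00 pm, 12:40 pm–5:40 pm.
Merge the second list: 7:25 am–10:00 am.
4:00 am–4:35 am: no overlap with the second set.
5:50 am–8:25 am meets the second set on 7:25 am–8:25 am.
9:15 am–12:00 pm meets the second set on 9:15 am–10:00 am.
12:40 pm–5:40 pm: no overlap with the second set.

7:25 am–8:25 am, 9:15 am–10:00 am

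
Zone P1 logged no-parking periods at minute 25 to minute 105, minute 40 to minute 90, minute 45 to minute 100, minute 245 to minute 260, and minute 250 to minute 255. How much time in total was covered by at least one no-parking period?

95 minutes

Merged: minute 25 to minute 105, minute 245 to minute 260.
Lengths: 80 minutes + 15 minutes = 95 minutes.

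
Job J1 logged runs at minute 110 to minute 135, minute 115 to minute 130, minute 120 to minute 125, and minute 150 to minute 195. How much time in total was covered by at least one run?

Merged: minute 110 to minute 135, minute 150 to minute 195.
Lengths: 25 minutes + 45 minutes = 70 minutes.

70 minutes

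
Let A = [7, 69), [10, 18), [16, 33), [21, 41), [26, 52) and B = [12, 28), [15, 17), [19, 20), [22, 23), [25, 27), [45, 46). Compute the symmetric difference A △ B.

[7, 12) ∪ [28, 45) ∪ [46, 69)

A, merged: [7, 69).
B, merged: [12, 28), [45, 46).
A \ B = [7, 12), [28, 45), [46, 69).
B \ A = none.
Union of the two gives the symmetric difference.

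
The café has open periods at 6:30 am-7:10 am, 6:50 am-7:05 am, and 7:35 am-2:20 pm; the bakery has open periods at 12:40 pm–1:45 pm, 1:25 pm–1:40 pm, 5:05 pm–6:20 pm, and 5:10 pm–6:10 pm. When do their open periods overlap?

12:40 pm–1:45 pm

First set merges to 6:30 am–7:10 am, 7:35 am–2:20 pm.
Second set merges to 12:40 pm–1:45 pm, 5:05 pm–6:20 pm.
6:30 am–7:10 am falls entirely outside B.
7:35 am–2:20 pm overlaps B on 12:40 pm–1:45 pm.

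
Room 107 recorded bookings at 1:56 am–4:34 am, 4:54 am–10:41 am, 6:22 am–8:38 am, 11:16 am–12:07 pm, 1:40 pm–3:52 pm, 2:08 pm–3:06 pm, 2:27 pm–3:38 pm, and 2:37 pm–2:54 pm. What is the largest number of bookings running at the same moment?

At 2:37 pm, 4 of the intervals are simultaneously active.
No point has more.

4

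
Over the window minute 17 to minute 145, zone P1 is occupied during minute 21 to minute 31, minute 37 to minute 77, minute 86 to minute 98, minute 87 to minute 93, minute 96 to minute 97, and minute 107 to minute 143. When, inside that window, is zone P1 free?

minute 17 to minute 21, minute 31 to minute 37, minute 77 to minute 86, minute 98 to minute 107, minute 143 to minute 145

The merged coverage is minute 21 to minute 31, minute 37 to minute 77, minute 86 to minute 98, minute 107 to minute 143.
Complement within minute 17 to minute 145: minute 17 to minute 21, minute 31 to minute 37, minute 77 to minute 86, minute 98 to minute 107, minute 143 to minute 145.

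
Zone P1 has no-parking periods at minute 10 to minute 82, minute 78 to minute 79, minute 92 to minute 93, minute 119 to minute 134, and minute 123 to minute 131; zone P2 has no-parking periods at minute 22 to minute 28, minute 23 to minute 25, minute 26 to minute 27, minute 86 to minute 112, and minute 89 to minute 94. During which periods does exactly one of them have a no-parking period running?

minute 10 to minute 22, minute 28 to minute 82, minute 86 to minute 92, minute 93 to minute 112, minute 119 to minute 134

A, merged: minute 10 to minute 82, minute 92 to minute 93, minute 119 to minute 134.
B, merged: minute 22 to minute 28, minute 86 to minute 112.
Only in the first: minute 10 to minute 22, minute 28 to minute 82, minute 119 to minute 134.
Only in the second: minute 86 to minute 92, minute 93 to minute 112.
Together these are the periods covered by exactly one.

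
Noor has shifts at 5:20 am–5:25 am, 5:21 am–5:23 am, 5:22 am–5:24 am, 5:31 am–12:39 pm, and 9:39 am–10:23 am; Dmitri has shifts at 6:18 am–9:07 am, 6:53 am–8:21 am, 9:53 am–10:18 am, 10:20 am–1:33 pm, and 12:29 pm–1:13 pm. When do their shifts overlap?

6:18 am–9:07 am, 9:53 am–10:18 am, 10:20 am–12:39 pm

A, merged: 5:20 am–5:25 am, 5:31 am–12:39 pm.
B, merged: 6:18 am–9:07 am, 9:53 am–10:18 am, 10:20 am–1:33 pm.
5:20 am–5:25 am falls entirely outside B.
5:31 am–12:39 pm overlaps B on 6:18 am–9:07 am, 9:53 am–10:18 am, 10:20 am–12:39 pm.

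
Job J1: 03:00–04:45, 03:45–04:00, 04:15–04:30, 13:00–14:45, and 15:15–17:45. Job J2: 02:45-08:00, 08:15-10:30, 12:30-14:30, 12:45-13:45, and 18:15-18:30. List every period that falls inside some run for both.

03:00–04:45, 13:00–14:30

A, merged: 03:00–04:45, 13:00–14:45, 15:15–17:45.
B, merged: 02:45–08:00, 08:15–10:30, 12:30–14:30, 18:15–18:30.
03:00–04:45 meets the second set on 03:00–04:45.
13:00–14:45 meets the second set on 13:00–14:30.
15:15–17:45: no overlap with the second set.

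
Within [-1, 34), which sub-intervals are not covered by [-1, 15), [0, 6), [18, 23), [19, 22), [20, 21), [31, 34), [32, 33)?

[15, 18) ∪ [23, 31)

After merging, the occupied span is [-1, 15), [18, 23), [31, 34).
Uncovered inside [-1, 34): [15, 18), [23, 31).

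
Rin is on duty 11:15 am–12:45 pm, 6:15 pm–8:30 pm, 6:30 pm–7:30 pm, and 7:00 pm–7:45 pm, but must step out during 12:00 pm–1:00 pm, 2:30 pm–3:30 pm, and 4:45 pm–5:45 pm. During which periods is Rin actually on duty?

11:15 am–12:00 pm, 6:15 pm–8:30 pm

A, merged: 11:15 am–12:45 pm, 6:15 pm–8:30 pm.
11:15 am–12:45 pm \ B = 11:15 am–12:00 pm.
6:15 pm–8:30 pm: nothing removed.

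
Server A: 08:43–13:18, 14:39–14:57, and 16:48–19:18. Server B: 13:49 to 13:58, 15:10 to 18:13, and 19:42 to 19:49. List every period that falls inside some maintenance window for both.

08:43–13:18 falls entirely outside B.
14:39–14:57 falls entirely outside B.
16:48–19:18 overlaps B on 16:48–18:13.

16:48–18:13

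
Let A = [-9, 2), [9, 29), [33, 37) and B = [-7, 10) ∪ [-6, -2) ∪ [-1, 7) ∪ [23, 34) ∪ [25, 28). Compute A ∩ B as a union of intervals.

Merge the second list: [-7, 10), [23, 34).
[-9, 2) ∩ B → [-7, 2).
[9, 29) ∩ B → [9, 10), [23, 29).
[33, 37) ∩ B → [33, 34).

[-7, 2) ∪ [9, 10) ∪ [23, 29) ∪ [33, 34)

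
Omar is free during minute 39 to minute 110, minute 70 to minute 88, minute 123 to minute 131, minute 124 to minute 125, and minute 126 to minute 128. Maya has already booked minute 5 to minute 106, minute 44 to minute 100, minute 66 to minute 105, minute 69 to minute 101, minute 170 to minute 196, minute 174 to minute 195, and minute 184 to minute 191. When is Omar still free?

minute 106 to minute 110, minute 123 to minute 131

Merge the first list: minute 39 to minute 110, minute 123 to minute 131.
Merge the second list: minute 5 to minute 106, minute 170 to minute 196.
minute 39 to minute 110 with B removed leaves minute 106 to minute 110.
minute 123 to minute 131 is untouched.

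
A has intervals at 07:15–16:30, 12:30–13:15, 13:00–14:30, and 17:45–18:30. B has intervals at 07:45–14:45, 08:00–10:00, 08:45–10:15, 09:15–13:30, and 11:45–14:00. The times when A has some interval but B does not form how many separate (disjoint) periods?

A, merged: 07:15-16:30, 17:45-18:30.
B, merged: 07:45-14:45.
A \ B = 07:15-07:45, 14:45-16:30, 17:45-18:30.
That is 3 disjoint pieces.

3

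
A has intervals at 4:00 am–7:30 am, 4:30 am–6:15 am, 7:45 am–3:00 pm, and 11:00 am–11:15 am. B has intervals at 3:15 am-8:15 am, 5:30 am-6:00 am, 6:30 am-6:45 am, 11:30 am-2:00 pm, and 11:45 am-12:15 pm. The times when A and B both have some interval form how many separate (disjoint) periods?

First set merges to 4:00 am–7:30 am, 7:45 am–3:00 pm.
Second set merges to 3:15 am–8:15 am, 11:30 am–2:00 pm.
A ∩ B = 4:00 am–7:30 am, 7:45 am–8:15 am, 11:30 am–2:00 pm.
That is 3 disjoint pieces.

3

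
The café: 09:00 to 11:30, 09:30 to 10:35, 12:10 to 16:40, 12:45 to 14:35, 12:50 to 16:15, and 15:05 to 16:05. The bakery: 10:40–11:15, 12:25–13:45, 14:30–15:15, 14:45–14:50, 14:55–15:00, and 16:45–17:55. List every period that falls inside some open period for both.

10:40–11:15, 12:25–13:45, 14:30–15:15

Merge the first list: 09:00–11:30, 12:10–16:40.
Merge the second list: 10:40–11:15, 12:25–13:45, 14:30–15:15, 16:45–17:55.
09:00–11:30 overlaps B on 10:40–11:15.
12:10–16:40 overlaps B on 12:25–13:45, 14:30–15:15.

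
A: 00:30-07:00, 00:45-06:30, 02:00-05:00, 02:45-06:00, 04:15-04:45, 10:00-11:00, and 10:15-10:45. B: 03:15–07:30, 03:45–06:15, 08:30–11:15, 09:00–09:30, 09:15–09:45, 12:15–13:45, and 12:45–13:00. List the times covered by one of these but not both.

00:30–03:15, 07:00–07:30, 08:30–10:00, 11:00–11:15, 12:15–13:45

Merge the first list: 00:30–07:00, 10:00–11:00.
Merge the second list: 03:15–07:30, 08:30–11:15, 12:15–13:45.
Only in the first: 00:30–03:15.
Only in the second: 07:00–07:30, 08:30–10:00, 11:00–11:15, 12:15–13:45.
Together these are the periods covered by exactly one.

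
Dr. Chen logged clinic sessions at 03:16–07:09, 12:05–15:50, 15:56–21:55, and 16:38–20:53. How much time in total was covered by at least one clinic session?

Merged: 03:16–07:09, 12:05–15:50, 15:56–21:55.
Lengths: 3 h 53 min + 3 h 45 min + 5 h 59 min = 13 h 37 min.

13 h 37 min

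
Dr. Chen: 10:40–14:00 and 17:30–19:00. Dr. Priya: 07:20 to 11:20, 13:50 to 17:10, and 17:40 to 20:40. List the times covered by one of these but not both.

07:20–10:40, 11:20–13:50, 14:00–17:10, 17:30–17:40, 19:00–20:40

A but not B: 11:20–13:50, 17:30–17:40.
B but not A: 07:20–10:40, 14:00–17:10, 19:00–20:40.
Combining gives A △ B.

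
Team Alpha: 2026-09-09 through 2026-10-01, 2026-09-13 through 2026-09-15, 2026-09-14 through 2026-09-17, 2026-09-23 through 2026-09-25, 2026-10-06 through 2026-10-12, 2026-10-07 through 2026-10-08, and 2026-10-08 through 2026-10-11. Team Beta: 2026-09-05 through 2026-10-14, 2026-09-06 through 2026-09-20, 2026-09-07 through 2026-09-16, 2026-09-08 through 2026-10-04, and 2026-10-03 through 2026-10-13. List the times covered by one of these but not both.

First set merges to 2026-09-09 through 2026-10-01, 2026-10-06 through 2026-10-12.
Second set merges to 2026-09-05 through 2026-10-14.
A but not B: none.
B but not A: 2026-09-05 through 2026-09-08, 2026-10-02 through 2026-10-05, 2026-10-13 through 2026-10-14.
Combining gives A △ B.

2026-09-05 through 2026-09-08, 2026-10-02 through 2026-10-05, 2026-10-13 through 2026-10-14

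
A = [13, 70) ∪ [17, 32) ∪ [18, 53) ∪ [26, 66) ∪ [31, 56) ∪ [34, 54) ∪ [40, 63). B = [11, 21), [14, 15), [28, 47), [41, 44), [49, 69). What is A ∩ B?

First set merges to [13, 70).
Second set merges to [11, 21), [28, 47), [49, 69).
[13, 70) overlaps B on [13, 21), [28, 47), [49, 69).

[13, 21) ∪ [28, 47) ∪ [49, 69)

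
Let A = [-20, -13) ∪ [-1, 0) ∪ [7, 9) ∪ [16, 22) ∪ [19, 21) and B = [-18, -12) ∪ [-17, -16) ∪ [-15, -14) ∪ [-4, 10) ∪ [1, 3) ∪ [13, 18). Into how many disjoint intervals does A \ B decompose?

A, merged: [-20, -13), [-1, 0), [7, 9), [16, 22).
B, merged: [-18, -12), [-4, 10), [13, 18).
A \ B = [-20, -18), [18, 22).
That is 2 disjoint pieces.

2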